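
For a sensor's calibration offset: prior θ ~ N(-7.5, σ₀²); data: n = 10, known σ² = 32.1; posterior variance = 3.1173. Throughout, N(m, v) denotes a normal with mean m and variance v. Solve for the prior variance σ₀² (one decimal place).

σ₀² = 107.9

For the Normal–Normal model with known σ², precisions add: τ_n = τ₀ + n/σ².
So 1/σ₀² = 1/3.1173 − 10/32.1 = 0.320790 − 0.311526 = 0.009264.
Hence σ₀² = 1/0.009264 ≈ 107.9.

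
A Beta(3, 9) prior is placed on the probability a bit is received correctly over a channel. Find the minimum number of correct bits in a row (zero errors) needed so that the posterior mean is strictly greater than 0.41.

After k correct bits and 0 errors the posterior is Beta(3+k, 9), with mean (3+k)/(3+9+k).
Set (3+k)/(12+k) > 0.41 and solve: k > (0.41·12 − 3)/(1 − 0.41) = 3.254.
The smallest integer exceeding 3.254 is 4.

k = 4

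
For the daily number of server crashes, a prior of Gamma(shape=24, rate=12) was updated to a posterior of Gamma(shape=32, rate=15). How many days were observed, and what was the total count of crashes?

n = 3 days with total 8 crashes

Gamma–Poisson conjugacy: posterior shape = α + Σxᵢ, posterior rate = β + n.
Matching: Σxᵢ = 32 − 24 = 8 and n = 15 − 12 = 3.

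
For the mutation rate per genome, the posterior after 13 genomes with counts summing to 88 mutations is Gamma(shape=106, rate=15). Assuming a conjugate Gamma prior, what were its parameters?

A Gamma(α, β) prior (rate parametrization) on a Poisson rate with n observations summing to S gives posterior Gamma(α+S, β+n).
So α = 106 − 88 = 18 and β = 15 − 13 = 2.

Gamma(shape=18, rate=2)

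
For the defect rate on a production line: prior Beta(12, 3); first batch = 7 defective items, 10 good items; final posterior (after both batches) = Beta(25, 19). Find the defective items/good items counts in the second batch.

6 defective items and 6 good items

Because Beta–binomial updating is additive in the counts, the combined data contributed (α_post−α_prior, β_post−β_prior) successes and failures.
Total across both batches: 25−12=13 defective items, 19−3=16 good items.
Subtract the first batch: 13−7=6 defective items and 16−10=6 good items.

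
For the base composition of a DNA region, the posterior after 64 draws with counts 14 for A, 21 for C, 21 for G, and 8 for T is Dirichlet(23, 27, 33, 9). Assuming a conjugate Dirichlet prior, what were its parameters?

Dirichlet(9, 6, 12, 1)

For a Dirichlet(α) prior with multinomial counts c, the posterior is Dirichlet(α + c) componentwise.
Subtract each count from the matching posterior parameter: 23−14=9, 27−21=6, 33−21=12, 9−8=1.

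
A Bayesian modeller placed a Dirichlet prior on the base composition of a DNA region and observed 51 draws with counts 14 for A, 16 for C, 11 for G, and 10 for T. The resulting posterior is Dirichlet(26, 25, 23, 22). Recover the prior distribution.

For a Dirichlet(α) prior with multinomial counts c, the posterior is Dirichlet(α + c) componentwise.
Subtract each count from the matching posterior parameter: 26−14=12, 25−16=9, 23−11=12, 22−10=12.

Dirichlet(12, 9, 12, 12)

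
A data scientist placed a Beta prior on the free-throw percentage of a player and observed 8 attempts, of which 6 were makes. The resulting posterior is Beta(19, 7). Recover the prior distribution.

Beta(13, 5)

Under Beta–binomial conjugacy the posterior parameters are (a+s, b+f).
Subtract the data counts: 19−6=13, 7−2=5.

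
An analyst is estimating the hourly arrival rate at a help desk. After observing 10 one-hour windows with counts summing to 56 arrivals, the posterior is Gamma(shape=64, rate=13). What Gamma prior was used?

Gamma(shape=8, rate=3)

Gamma–Poisson conjugacy: posterior shape = α + Σxᵢ, posterior rate = β + n.
So α = 64 − 56 = 8 and β = 13 − 10 = 3.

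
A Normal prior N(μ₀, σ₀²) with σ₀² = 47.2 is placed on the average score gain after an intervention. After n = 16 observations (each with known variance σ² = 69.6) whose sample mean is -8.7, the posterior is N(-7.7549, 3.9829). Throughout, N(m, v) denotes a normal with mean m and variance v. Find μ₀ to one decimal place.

μ₀ = 2.5

With known observation variance, the Normal–Normal posterior has precision τ_n = τ₀ + n/σ² and mean μ_n = (τ₀μ₀ + (n/σ²)x̄)/τ_n.
Here τ₀ = 1/47.2 = 0.021186 and τ_data = 16/69.6 = 0.229885, so τ_n = 0.251071.
Rearranging for μ₀: μ₀ = (μ_n·τ_n − τ_data·x̄)/τ₀ = (-7.7549·0.251071 − 0.229885·-8.7) / 0.021186 = 0.052969/0.021186 ≈ 2.5.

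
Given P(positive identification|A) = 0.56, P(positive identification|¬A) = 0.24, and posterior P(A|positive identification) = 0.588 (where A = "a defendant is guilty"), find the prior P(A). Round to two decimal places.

Bayes' rule in odds form gives O(A|E) = O(A)·[P(E|A)/P(E|¬A)], hence O(A) = O(A|E)/LR.
Posterior odds = 0.588/(1−0.588) = 1.4272. LR = 0.56/0.24 = 2.3333.
Prior odds = 1.4272/2.3333 = 0.6117, so P(A) = 0.6117/(1+0.6117) ≈ 0.38.

P(A) = 0.38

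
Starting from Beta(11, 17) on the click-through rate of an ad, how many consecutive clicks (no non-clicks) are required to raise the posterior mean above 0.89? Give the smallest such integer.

After k clicks and 0 non-clicks the posterior is Beta(11+k, 17), with mean (11+k)/(11+17+k).
Set (11+k)/(28+k) > 0.89 and solve: k > (0.89·28 − 11)/(1 − 0.89) = 126.545.
The smallest integer exceeding 126.545 is 127.

k = 127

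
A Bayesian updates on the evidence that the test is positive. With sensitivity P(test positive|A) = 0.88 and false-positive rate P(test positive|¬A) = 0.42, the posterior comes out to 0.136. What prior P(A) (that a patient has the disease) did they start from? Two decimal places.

P(A) = 0.07

Bayes' rule in odds form gives O(A|E) = O(A)·[P(E|A)/P(E|¬A)], hence O(A) = O(A|E)/LR.
Posterior odds = 0.136/(1−0.136) = 0.1574. LR = 0.88/0.42 = 2.0952.
Prior odds = 0.1574/2.0952 = 0.0751, so P(A) = 0.0751/(1+0.0751) ≈ 0.07.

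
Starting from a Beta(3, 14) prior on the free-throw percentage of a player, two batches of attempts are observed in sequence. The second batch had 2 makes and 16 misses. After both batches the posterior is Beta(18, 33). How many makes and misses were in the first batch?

Because Beta–binomial updating is additive in the counts, the combined data contributed (α_post−α_prior, β_post−β_prior) successes and failures.
Total across both batches: 18−3=15 makes, 33−14=19 misses.
Subtract the second batch: 15−2=13 makes and 19−16=3 misses.

13 makes and 3 misses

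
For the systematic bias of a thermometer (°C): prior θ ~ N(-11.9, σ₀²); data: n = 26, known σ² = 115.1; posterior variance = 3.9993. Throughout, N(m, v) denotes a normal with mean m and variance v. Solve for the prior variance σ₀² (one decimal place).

σ₀² = 41.4

Posterior precision equals prior precision plus data precision: 1/σ_n² = 1/σ₀² + n/σ².
So 1/σ₀² = 1/3.9993 − 26/115.1 = 0.250044 − 0.225891 = 0.024153.
Hence σ₀² = 1/0.024153 ≈ 41.4.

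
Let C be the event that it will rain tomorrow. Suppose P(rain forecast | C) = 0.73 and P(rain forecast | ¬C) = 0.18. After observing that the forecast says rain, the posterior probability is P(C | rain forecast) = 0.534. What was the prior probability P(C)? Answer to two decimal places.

Bayes' rule in odds form gives O(C|E) = O(C)·[P(E|C)/P(E|¬C)], hence O(C) = O(C|E)/LR.
Posterior odds = 0.534/(1−0.534) = 1.1459. LR = 0.73/0.18 = 4.0556.
Prior odds = 1.1459/4.0556 = 0.2825, so P(C) = 0.2825/(1+0.2825) ≈ 0.22.

P(C) = 0.22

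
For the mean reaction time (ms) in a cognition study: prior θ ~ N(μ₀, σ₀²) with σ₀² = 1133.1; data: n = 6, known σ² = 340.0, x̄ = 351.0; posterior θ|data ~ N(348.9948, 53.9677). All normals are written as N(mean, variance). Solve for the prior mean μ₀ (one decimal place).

The posterior mean is a precision-weighted average: μ_n = (τ₀μ₀ + τ_data·x̄)/(τ₀+τ_data), with τ₀=1/σ₀² and τ_data=n/σ².
Here τ₀ = 1/1133.1 = 0.000883 and τ_data = 6/340.0 = 0.017647, so τ_n = 0.018530.
Rearranging for μ₀: μ₀ = (μ_n·τ_n − τ_data·x̄)/τ₀ = (348.9948·0.018530 − 0.017647·351.0) / 0.000883 = 0.272777/0.000883 ≈ 308.9.

μ₀ = 308.9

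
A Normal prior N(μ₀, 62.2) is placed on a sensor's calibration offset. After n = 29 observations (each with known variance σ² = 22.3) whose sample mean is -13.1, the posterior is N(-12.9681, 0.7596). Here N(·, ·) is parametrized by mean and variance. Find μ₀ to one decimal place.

The posterior mean is a precision-weighted average: μ_n = (τ₀μ₀ + τ_data·x̄)/(τ₀+τ_data), with τ₀=1/σ₀² and τ_data=n/σ².
Here τ₀ = 1/62.2 = 0.016077 and τ_data = 29/22.3 = 1.300448, so τ_n = 1.316525.
Rearranging for μ₀: μ₀ = (μ_n·τ_n − τ_data·x̄)/τ₀ = (-12.9681·1.316525 − 1.300448·-13.1) / 0.016077 = -0.036959/0.016077 ≈ -2.3.

μ₀ = -2.3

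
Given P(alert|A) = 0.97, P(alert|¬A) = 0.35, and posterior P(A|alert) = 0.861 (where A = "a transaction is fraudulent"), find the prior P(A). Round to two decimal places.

Bayes' rule in odds form gives O(A|E) = O(A)·[P(E|A)/P(E|¬A)], hence O(A) = O(A|E)/LR.
Posterior odds = 0.861/(1−0.861) = 6.1942. LR = 0.97/0.35 = 2.7714.
Prior odds = 6.1942/2.7714 = 2.2350, so P(A) = 2.2350/(1+2.2350) ≈ 0.69.

P(A) = 0.69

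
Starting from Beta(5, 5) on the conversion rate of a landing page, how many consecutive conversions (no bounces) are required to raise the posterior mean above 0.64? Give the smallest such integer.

After k conversions and 0 bounces the posterior is Beta(5+k, 5), with mean (5+k)/(5+5+k).
Set (5+k)/(10+k) > 0.64 and solve: k > (0.64·10 − 5)/(1 − 0.64) = 3.889.
The smallest integer exceeding 3.889 is 4, and checking k=4: (9)/(14) = 0.6429 > 0.64.

k = 4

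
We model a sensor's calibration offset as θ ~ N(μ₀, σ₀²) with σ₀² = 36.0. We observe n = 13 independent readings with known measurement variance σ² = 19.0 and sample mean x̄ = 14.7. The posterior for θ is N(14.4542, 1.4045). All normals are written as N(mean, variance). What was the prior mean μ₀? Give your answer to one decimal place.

The posterior mean is a precision-weighted average: μ_n = (τ₀μ₀ + τ_data·x̄)/(τ₀+τ_data), with τ₀=1/σ₀² and τ_data=n/σ².
Here τ₀ = 1/36.0 = 0.027778 and τ_data = 13/19.0 = 0.684211, so τ_n = 0.711989.
Rearranging for μ₀: μ₀ = (μ_n·τ_n − τ_data·x̄)/τ₀ = (14.4542·0.711989 − 0.684211·14.7) / 0.027778 = 0.233330/0.027778 ≈ 8.4.

μ₀ = 8.4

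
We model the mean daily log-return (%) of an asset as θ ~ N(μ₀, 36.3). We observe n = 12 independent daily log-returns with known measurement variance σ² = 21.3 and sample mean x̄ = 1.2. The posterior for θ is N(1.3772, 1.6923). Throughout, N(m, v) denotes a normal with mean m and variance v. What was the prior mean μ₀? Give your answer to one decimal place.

The posterior mean is a precision-weighted average: μ_n = (τ₀μ₀ + τ_data·x̄)/(τ₀+τ_data), with τ₀=1/σ₀² and τ_data=n/σ².
Here τ₀ = 1/36.3 = 0.027548 and τ_data = 12/21.3 = 0.563380, so τ_n = 0.590928.
Rearranging for μ₀: μ₀ = (μ_n·τ_n − τ_data·x̄)/τ₀ = (1.3772·0.590928 − 0.563380·1.2) / 0.027548 = 0.137770/0.027548 ≈ 5.0.

μ₀ = 5.0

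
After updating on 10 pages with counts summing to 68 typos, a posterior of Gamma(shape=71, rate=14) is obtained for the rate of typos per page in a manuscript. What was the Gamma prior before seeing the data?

A Gamma(α, β) prior (rate parametrization) on a Poisson rate with n observations summing to S gives posterior Gamma(α+S, β+n).
So α = 71 − 68 = 3 and β = 14 − 10 = 4.

Gamma(shape=3, rate=4)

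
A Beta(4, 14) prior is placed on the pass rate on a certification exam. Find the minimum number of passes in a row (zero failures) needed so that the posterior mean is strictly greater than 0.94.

After k passes and 0 failures the posterior is Beta(4+k, 14), with mean (4+k)/(4+14+k).
Set (4+k)/(18+k) > 0.94 and solve: k > (0.94·18 − 4)/(1 − 0.94) = 215.333.
The smallest integer exceeding 215.333 is 216.

k = 216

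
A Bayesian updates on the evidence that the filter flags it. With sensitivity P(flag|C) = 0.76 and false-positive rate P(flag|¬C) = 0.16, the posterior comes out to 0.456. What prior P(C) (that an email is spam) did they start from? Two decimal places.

In odds form, posterior odds = prior odds × likelihood ratio, so prior odds = posterior odds ÷ LR.
Posterior odds = 0.456/(1−0.456) = 0.8382. LR = 0.76/0.16 = 4.7500.
Prior odds = 0.8382/4.7500 = 0.1765, so P(C) = 0.1765/(1+0.1765) ≈ 0.15.

P(C) = 0.15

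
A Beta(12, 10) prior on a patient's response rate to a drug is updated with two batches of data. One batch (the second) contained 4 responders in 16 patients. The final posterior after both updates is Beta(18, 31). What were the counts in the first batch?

2 responders and 9 non-responders

Because Beta–binomial updating is additive in the counts, the combined data contributed (α_post−α_prior, β_post−β_prior) successes and failures.
Total across both batches: 18−12=6 responders, 31−10=21 non-responders.
Subtract the second batch: 6−4=2 responders and 21−12=9 non-responders.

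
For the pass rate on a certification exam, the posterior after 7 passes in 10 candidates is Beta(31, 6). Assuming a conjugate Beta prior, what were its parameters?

Under Beta–binomial conjugacy the posterior parameters are (a+s, b+f).
So a = 31 − 7 = 24 and b = 6 − 3 = 3.

Beta(24, 3)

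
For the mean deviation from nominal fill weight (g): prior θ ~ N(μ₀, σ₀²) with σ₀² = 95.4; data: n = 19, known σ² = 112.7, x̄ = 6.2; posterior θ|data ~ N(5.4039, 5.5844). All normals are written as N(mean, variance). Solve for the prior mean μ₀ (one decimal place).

The posterior mean is a precision-weighted average: μ_n = (τ₀μ₀ + τ_data·x̄)/(τ₀+τ_data), with τ₀=1/σ₀² and τ_data=n/σ².
Here τ₀ = 1/95.4 = 0.010482 and τ_data = 19/112.7 = 0.168589, so τ_n = 0.179071.
Rearranging for μ₀: μ₀ = (μ_n·τ_n − τ_data·x̄)/τ₀ = (5.4039·0.179071 − 0.168589·6.2) / 0.010482 = -0.077570/0.010482 ≈ -7.4.

μ₀ = -7.4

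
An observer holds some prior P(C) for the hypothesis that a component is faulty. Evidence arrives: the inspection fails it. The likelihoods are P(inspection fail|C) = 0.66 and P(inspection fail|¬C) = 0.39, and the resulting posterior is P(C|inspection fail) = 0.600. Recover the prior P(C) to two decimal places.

In odds form, posterior odds = prior odds × likelihood ratio, so prior odds = posterior odds ÷ LR.
Posterior odds = 0.600/(1−0.600) = 1.5000. LR = 0.66/0.39 = 1.6923.
Prior odds = 1.5000/1.6923 = 0.8864, so P(C) = 0.8864/(1+0.8864) ≈ 0.47.

P(C) = 0.47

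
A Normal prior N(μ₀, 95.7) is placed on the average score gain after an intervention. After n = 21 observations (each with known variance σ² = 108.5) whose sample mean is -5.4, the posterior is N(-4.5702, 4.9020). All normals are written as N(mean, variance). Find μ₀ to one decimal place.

μ₀ = 10.8

With known observation variance, the Normal–Normal posterior has precision τ_n = τ₀ + n/σ² and mean μ_n = (τ₀μ₀ + (n/σ²)x̄)/τ_n.
Here τ₀ = 1/95.7 = 0.010449 and τ_data = 21/108.5 = 0.193548, so τ_n = 0.203997.
Rearranging for μ₀: μ₀ = (μ_n·τ_n − τ_data·x̄)/τ₀ = (-4.5702·0.203997 − 0.193548·-5.4) / 0.010449 = 0.112852/0.010449 ≈ 10.8.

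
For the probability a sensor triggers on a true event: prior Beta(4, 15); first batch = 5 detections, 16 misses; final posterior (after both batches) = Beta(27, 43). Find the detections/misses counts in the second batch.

18 detections and 12 misses

Sequential conjugate updates are equivalent to a single update on the pooled data, so total successes = posterior α − prior α and total failures = posterior β − prior β.
Total across both batches: 27−4=23 detections, 43−15=28 misses.
Subtract the first batch: 23−5=18 detections and 28−16=12 misses.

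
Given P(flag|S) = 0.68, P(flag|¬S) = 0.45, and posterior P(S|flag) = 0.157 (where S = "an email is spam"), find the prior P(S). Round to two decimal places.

Bayes' rule in odds form gives O(S|E) = O(S)·[P(E|S)/P(E|¬S)], hence O(S) = O(S|E)/LR.
Posterior odds = 0.157/(1−0.157) = 0.1862. LR = 0.68/0.45 = 1.5111.
Prior odds = 0.1862/1.5111 = 0.1232, so P(S) = 0.1232/(1+0.1232) ≈ 0.11.

P(S) = 0.11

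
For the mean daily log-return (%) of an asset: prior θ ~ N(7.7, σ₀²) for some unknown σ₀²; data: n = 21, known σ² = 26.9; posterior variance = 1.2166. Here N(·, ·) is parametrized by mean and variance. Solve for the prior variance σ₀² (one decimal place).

For the Normal–Normal model with known σ², precisions add: τ_n = τ₀ + n/σ².
So 1/σ₀² = 1/1.2166 − 21/26.9 = 0.821963 − 0.780669 = 0.041294.
Hence σ₀² = 1/0.041294 ≈ 24.2.

σ₀² = 24.2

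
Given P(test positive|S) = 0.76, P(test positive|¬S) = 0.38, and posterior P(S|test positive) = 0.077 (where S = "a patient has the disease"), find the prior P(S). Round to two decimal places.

P(S) = 0.04

Bayes' rule in odds form gives O(S|E) = O(S)·[P(E|S)/P(E|¬S)], hence O(S) = O(S|E)/LR.
Posterior odds = 0.077/(1−0.077) = 0.0834. LR = 0.76/0.38 = 2.0000.
Prior odds = 0.0834/2.0000 = 0.0417, so P(S) = 0.0417/(1+0.0417) ≈ 0.04.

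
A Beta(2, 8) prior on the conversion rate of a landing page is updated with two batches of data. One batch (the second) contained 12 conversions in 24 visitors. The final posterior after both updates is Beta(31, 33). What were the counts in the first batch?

Sequential conjugate updates are equivalent to a single update on the pooled data, so total successes = posterior α − prior α and total failures = posterior β − prior β.
Total across both batches: 31−2=29 conversions, 33−8=25 bounces.
Subtract the second batch: 29−12=17 conversions and 25−12=13 bounces.

17 conversions and 13 bounces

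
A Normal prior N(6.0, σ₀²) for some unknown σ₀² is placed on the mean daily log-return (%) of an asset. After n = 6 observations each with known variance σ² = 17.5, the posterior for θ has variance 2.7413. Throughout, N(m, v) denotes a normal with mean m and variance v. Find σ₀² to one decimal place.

For the Normal–Normal model with known σ², precisions add: τ_n = τ₀ + n/σ².
So 1/σ₀² = 1/2.7413 − 6/17.5 = 0.364790 − 0.342857 = 0.021933.
Hence σ₀² = 1/0.021933 ≈ 45.6.

σ₀² = 45.6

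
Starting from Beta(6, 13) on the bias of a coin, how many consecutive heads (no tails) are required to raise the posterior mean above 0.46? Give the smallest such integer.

After k heads and 0 tails the posterior is Beta(6+k, 13), with mean (6+k)/(6+13+k).
Set (6+k)/(19+k) > 0.46 and solve: k > (0.46·19 − 6)/(1 − 0.46) = 5.074.
The smallest integer exceeding 5.074 is 6, and checking k=6: (12)/(25) = 0.4800 > 0.46.

k = 6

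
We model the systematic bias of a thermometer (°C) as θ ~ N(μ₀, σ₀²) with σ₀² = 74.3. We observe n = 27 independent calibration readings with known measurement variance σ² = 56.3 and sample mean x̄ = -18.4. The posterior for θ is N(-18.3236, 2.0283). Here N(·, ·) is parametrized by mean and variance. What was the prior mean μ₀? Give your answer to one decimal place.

μ₀ = -15.6

With known observation variance, the Normal–Normal posterior has precision τ_n = τ₀ + n/σ² and mean μ_n = (τ₀μ₀ + (n/σ²)x̄)/τ_n.
Here τ₀ = 1/74.3 = 0.013459 and τ_data = 27/56.3 = 0.479574, so τ_n = 0.493033.
Rearranging for μ₀: μ₀ = (μ_n·τ_n − τ_data·x̄)/τ₀ = (-18.3236·0.493033 − 0.479574·-18.4) / 0.013459 = -0.209978/0.013459 ≈ -15.6.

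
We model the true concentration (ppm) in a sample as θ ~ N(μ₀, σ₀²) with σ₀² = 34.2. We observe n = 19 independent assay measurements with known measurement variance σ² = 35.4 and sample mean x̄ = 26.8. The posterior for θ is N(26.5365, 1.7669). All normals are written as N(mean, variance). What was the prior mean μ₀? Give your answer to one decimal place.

μ₀ = 21.7

With known observation variance, the Normal–Normal posterior has precision τ_n = τ₀ + n/σ² and mean μ_n = (τ₀μ₀ + (n/σ²)x̄)/τ_n.
Here τ₀ = 1/34.2 = 0.029240 and τ_data = 19/35.4 = 0.536723, so τ_n = 0.565963.
Rearranging for μ₀: μ₀ = (μ_n·τ_n − τ_data·x̄)/τ₀ = (26.5365·0.565963 − 0.536723·26.8) / 0.029240 = 0.634501/0.029240 ≈ 21.7.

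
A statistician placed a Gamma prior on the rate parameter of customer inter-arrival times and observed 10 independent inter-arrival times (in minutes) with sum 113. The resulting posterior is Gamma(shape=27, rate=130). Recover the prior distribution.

Gamma(shape=17, rate=17)

For an exponential likelihood with a Gamma(α, β) prior on the rate, n observations with total T give posterior Gamma(α+n, β+T).
So α = 27 − 10 = 17 and β = 130 − 113 = 17.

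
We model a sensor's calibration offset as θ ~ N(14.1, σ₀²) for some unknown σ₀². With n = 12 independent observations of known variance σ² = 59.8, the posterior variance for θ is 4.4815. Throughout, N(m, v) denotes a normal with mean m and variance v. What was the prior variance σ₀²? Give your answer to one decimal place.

For the Normal–Normal model with known σ², precisions add: τ_n = τ₀ + n/σ².
So 1/σ₀² = 1/4.4815 − 12/59.8 = 0.223140 − 0.200669 = 0.022471.
Hence σ₀² = 1/0.022471 ≈ 44.5.

σ₀² = 44.5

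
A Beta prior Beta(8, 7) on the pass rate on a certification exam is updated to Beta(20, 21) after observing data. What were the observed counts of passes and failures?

12 passes and 14 failures

Under Beta–binomial conjugacy the posterior parameters are (a+s, b+f).
Match parameters: s=20−8=12, f=21−7=14.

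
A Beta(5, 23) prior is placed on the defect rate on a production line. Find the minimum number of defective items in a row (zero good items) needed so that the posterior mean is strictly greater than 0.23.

k = 2

After k defective items and 0 good items the posterior is Beta(5+k, 23), with mean (5+k)/(5+23+k).
Set (5+k)/(28+k) > 0.23 and solve: k > (0.23·28 − 5)/(1 − 0.23) = 1.870.
The smallest integer exceeding 1.870 is 2.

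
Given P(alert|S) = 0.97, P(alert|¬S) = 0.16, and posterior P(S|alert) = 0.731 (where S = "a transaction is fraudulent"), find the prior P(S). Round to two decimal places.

P(S) = 0.31

Bayes' rule in odds form gives O(S|E) = O(S)·[P(E|S)/P(E|¬S)], hence O(S) = O(S|E)/LR.
Posterior odds = 0.731/(1−0.731) = 2.7175. LR = 0.97/0.16 = 6.0625.
Prior odds = 2.7175/6.0625 = 0.4482, so P(S) = 0.4482/(1+0.4482) ≈ 0.31.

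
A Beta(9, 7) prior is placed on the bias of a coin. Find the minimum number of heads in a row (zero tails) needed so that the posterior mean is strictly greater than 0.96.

k = 160

After k heads and 0 tails the posterior is Beta(9+k, 7), with mean (9+k)/(9+7+k).
Set (9+k)/(16+k) > 0.96 and solve: k > (0.96·16 − 9)/(1 − 0.96) = 159.000.
The smallest integer exceeding 159.000 is 160, and checking k=160: (169)/(176) = 0.9602 > 0.96.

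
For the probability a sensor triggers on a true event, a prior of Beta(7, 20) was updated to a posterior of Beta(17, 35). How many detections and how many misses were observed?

Beta is conjugate to the binomial likelihood: posterior = Beta(α+s, β+f).
Match parameters: s=17−7=10, f=35−20=15.

10 detections and 15 misses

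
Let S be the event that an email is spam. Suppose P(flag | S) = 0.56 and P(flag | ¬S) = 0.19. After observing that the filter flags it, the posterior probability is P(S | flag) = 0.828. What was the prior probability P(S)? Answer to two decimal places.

In odds form, posterior odds = prior odds × likelihood ratio, so prior odds = posterior odds ÷ LR.
Posterior odds = 0.828/(1−0.828) = 4.8140. LR = 0.56/0.19 = 2.9474.
Prior odds = 4.8140/2.9474 = 1.6333, so P(S) = 1.6333/(1+1.6333) ≈ 0.62.

P(S) = 0.62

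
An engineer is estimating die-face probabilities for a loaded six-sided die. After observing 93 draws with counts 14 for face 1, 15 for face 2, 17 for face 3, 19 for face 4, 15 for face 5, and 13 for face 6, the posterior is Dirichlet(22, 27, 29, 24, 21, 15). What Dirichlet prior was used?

Dirichlet(8, 12, 12, 5, 6, 2)

For a Dirichlet(α) prior with multinomial counts c, the posterior is Dirichlet(α + c) componentwise.
Subtract each count from the matching posterior parameter: 22−14=8, 27−15=12, 29−17=12, 24−19=5, 21−15=6, 15−13=2.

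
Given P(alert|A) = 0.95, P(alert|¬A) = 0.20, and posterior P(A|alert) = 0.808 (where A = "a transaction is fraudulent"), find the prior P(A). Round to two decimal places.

P(A) = 0.47

Bayes' rule in odds form gives O(A|E) = O(A)·[P(E|A)/P(E|¬A)], hence O(A) = O(A|E)/LR.
Posterior odds = 0.808/(1−0.808) = 4.2083. LR = 0.95/0.20 = 4.7500.
Prior odds = 4.2083/4.7500 = 0.8860, so P(A) = 0.8860/(1+0.8860) ≈ 0.47.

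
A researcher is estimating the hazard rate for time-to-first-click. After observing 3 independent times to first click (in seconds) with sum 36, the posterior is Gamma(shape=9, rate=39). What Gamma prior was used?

Gamma–exponential conjugacy: posterior shape = α + n, posterior rate = β + Σtᵢ.
So α = 9 − 3 = 6 and β = 39 − 36 = 3.

Gamma(shape=6, rate=3)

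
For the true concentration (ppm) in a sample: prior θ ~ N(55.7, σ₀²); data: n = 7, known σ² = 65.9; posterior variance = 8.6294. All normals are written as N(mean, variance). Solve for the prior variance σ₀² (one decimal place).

σ₀² = 103.5

For the Normal–Normal model with known σ², precisions add: τ_n = τ₀ + n/σ².
So 1/σ₀² = 1/8.6294 − 7/65.9 = 0.115883 − 0.106222 = 0.009661.
Hence σ₀² = 1/0.009661 ≈ 103.5.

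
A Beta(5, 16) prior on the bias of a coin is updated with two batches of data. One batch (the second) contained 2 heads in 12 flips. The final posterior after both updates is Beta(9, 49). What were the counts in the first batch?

Because Beta–binomial updating is additive in the counts, the combined data contributed (α_post−α_prior, β_post−β_prior) successes and failures.
Total across both batches: 9−5=4 heads, 49−16=33 tails.
Subtract the second batch: 4−2=2 heads and 33−10=23 tails.

2 heads and 23 tails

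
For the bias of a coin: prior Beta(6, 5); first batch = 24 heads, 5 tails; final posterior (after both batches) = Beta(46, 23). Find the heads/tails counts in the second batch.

Sequential conjugate updates are equivalent to a single update on the pooled data, so total successes = posterior α − prior α and total failures = posterior β − prior β.
Total across both batches: 46−6=40 heads, 23−5=18 tails.
Subtract the first batch: 40−24=16 heads and 18−5=13 tails.

16 heads and 13 tails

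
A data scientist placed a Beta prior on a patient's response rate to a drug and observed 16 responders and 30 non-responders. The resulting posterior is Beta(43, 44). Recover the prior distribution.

Under Beta–binomial conjugacy the posterior parameters are (a+s, b+f).
Subtract the data counts: 43−16=27, 44−30=14.

Beta(27, 14)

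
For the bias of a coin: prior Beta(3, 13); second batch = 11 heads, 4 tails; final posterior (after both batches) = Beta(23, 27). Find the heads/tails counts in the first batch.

9 heads and 10 tails

Because Beta–binomial updating is additive in the counts, the combined data contributed (α_post−α_prior, β_post−β_prior) successes and failures.
Total across both batches: 23−3=20 heads, 27−13=14 tails.
Subtract the second batch: 20−11=9 heads and 14−4=10 tails.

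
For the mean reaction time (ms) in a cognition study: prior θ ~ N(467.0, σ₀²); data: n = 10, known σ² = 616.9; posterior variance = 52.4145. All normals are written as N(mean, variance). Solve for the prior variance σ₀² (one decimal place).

σ₀² = 348.6

Posterior precision equals prior precision plus data precision: 1/σ_n² = 1/σ₀² + n/σ².
So 1/σ₀² = 1/52.4145 − 10/616.9 = 0.019079 − 0.016210 = 0.002869.
Hence σ₀² = 1/0.002869 ≈ 348.6.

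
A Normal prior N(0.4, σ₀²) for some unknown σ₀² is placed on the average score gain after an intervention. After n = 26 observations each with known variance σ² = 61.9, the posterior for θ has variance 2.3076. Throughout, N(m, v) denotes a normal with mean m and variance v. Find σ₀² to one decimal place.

σ₀² = 75.1

For the Normal–Normal model with known σ², precisions add: τ_n = τ₀ + n/σ².
So 1/σ₀² = 1/2.3076 − 26/61.9 = 0.433351 − 0.420032 = 0.013319.
Hence σ₀² = 1/0.013319 ≈ 75.1.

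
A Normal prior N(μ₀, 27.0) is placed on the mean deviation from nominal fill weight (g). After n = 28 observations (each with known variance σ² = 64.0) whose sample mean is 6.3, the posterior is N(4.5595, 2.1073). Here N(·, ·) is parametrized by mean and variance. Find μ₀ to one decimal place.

With known observation variance, the Normal–Normal posterior has precision τ_n = τ₀ + n/σ² and mean μ_n = (τ₀μ₀ + (n/σ²)x̄)/τ_n.
Here τ₀ = 1/27.0 = 0.037037 and τ_data = 28/64.0 = 0.437500, so τ_n = 0.474537.
Rearranging for μ₀: μ₀ = (μ_n·τ_n − τ_data·x̄)/τ₀ = (4.5595·0.474537 − 0.437500·6.3) / 0.037037 = -0.592599/0.037037 ≈ -16.0.

μ₀ = -16.0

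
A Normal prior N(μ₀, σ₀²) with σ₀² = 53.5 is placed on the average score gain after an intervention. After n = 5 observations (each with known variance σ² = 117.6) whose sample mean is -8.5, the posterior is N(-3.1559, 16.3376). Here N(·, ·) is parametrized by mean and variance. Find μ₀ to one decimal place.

The posterior mean is a precision-weighted average: μ_n = (τ₀μ₀ + τ_data·x̄)/(τ₀+τ_data), with τ₀=1/σ₀² and τ_data=n/σ².
Here τ₀ = 1/53.5 = 0.018692 and τ_data = 5/117.6 = 0.042517, so τ_n = 0.061209.
Rearranging for μ₀: μ₀ = (μ_n·τ_n − τ_data·x̄)/τ₀ = (-3.1559·0.061209 − 0.042517·-8.5) / 0.018692 = 0.168225/0.018692 ≈ 9.0.

μ₀ = 9.0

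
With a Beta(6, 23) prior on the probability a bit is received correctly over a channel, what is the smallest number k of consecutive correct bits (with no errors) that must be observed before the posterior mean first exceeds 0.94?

k = 355

After k correct bits and 0 errors the posterior is Beta(6+k, 23), with mean (6+k)/(6+23+k).
Set (6+k)/(29+k) > 0.94 and solve: k > (0.94·29 − 6)/(1 − 0.94) = 354.333.
The smallest integer exceeding 354.333 is 355.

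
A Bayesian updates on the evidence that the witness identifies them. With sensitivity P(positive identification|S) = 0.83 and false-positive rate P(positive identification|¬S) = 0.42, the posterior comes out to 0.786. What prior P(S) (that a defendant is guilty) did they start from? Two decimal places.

P(S) = 0.65

Bayes' rule in odds form gives O(S|E) = O(S)·[P(E|S)/P(E|¬S)], hence O(S) = O(S|E)/LR.
Posterior odds = 0.786/(1−0.786) = 3.6729. LR = 0.83/0.42 = 1.9762.
Prior odds = 3.6729/1.9762 = 1.8586, so P(S) = 1.8586/(1+1.8586) ≈ 0.65.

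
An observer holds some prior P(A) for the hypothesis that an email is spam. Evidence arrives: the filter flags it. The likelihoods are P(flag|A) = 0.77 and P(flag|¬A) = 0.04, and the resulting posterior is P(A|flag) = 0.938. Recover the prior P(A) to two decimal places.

In odds form, posterior odds = prior odds × likelihood ratio, so prior odds = posterior odds ÷ LR.
Posterior odds = 0.938/(1−0.938) = 15.1290. LR = 0.77/0.04 = 19.2500.
Prior odds = 15.1290/19.2500 = 0.7859, so P(A) = 0.7859/(1+0.7859) ≈ 0.44.

P(A) = 0.44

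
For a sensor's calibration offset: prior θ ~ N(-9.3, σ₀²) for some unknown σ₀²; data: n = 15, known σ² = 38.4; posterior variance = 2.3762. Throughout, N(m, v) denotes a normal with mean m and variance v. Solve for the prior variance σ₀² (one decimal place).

σ₀² = 33.1

For the Normal–Normal model with known σ², precisions add: τ_n = τ₀ + n/σ².
So 1/σ₀² = 1/2.3762 − 15/38.4 = 0.420840 − 0.390625 = 0.030215.
Hence σ₀² = 1/0.030215 ≈ 33.1.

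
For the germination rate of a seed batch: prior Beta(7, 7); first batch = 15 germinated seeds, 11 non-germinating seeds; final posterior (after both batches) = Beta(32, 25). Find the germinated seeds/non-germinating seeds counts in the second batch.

10 germinated seeds and 7 non-germinating seeds

Because Beta–binomial updating is additive in the counts, the combined data contributed (α_post−α_prior, β_post−β_prior) successes and failures.
Total across both batches: 32−7=25 germinated seeds, 25−7=18 non-germinating seeds.
Subtract the first batch: 25−15=10 germinated seeds and 18−11=7 non-germinating seeds.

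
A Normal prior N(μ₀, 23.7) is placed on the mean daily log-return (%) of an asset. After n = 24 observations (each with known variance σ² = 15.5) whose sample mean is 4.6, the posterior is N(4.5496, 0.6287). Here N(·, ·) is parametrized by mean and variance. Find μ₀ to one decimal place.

With known observation variance, the Normal–Normal posterior has precision τ_n = τ₀ + n/σ² and mean μ_n = (τ₀μ₀ + (n/σ²)x̄)/τ_n.
Here τ₀ = 1/23.7 = 0.042194 and τ_data = 24/15.5 = 1.548387, so τ_n = 1.590581.
Rearranging for μ₀: μ₀ = (μ_n·τ_n − τ_data·x̄)/τ₀ = (4.5496·1.590581 − 1.548387·4.6) / 0.042194 = 0.113927/0.042194 ≈ 2.7.

μ₀ = 2.7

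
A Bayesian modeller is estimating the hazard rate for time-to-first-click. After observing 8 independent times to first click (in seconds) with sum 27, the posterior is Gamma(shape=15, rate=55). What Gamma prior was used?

For an exponential likelihood with a Gamma(α, β) prior on the rate, n observations with total T give posterior Gamma(α+n, β+T).
So α = 15 − 8 = 7 and β = 55 − 27 = 28.

Gamma(shape=7, rate=28)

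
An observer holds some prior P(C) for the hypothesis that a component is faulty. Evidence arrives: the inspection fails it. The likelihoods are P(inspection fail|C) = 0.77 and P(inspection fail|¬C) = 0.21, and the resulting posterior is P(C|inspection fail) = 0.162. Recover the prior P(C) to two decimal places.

In odds form, posterior odds = prior odds × likelihood ratio, so prior odds = posterior odds ÷ LR.
Posterior odds = 0.162/(1−0.162) = 0.1933. LR = 0.77/0.21 = 3.6667.
Prior odds = 0.1933/3.6667 = 0.0527, so P(C) = 0.0527/(1+0.0527) ≈ 0.05.

P(C) = 0.05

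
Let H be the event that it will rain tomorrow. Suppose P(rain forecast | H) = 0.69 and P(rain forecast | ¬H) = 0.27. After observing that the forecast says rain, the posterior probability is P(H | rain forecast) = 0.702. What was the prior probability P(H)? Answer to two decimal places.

In odds form, posterior odds = prior odds × likelihood ratio, so prior odds = posterior odds ÷ LR.
Posterior odds = 0.702/(1−0.702) = 2.3557. LR = 0.69/0.27 = 2.5556.
Prior odds = 2.3557/2.5556 = 0.9218, so P(H) = 0.9218/(1+0.9218) ≈ 0.48.

P(H) = 0.48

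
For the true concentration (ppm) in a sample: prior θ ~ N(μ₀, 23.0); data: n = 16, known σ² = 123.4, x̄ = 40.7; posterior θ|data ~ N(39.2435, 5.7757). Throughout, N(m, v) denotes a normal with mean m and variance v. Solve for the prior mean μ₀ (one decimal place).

The posterior mean is a precision-weighted average: μ_n = (τ₀μ₀ + τ_data·x̄)/(τ₀+τ_data), with τ₀=1/σ₀² and τ_data=n/σ².
Here τ₀ = 1/23.0 = 0.043478 and τ_data = 16/123.4 = 0.129660, so τ_n = 0.173138.
Rearranging for μ₀: μ₀ = (μ_n·τ_n − τ_data·x̄)/τ₀ = (39.2435·0.173138 − 0.129660·40.7) / 0.043478 = 1.517379/0.043478 ≈ 34.9.

μ₀ = 34.9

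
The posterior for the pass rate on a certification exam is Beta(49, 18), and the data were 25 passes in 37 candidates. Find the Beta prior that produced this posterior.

Beta is conjugate to the binomial likelihood: posterior = Beta(a+s, b+f).
Subtract the data counts: 49−25=24, 18−12=6.

Beta(24, 6)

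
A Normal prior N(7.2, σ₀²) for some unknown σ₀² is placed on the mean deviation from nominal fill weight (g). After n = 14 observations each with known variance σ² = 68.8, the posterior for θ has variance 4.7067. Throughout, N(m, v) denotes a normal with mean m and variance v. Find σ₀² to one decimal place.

σ₀² = 111.4

Posterior precision equals prior precision plus data precision: 1/σ_n² = 1/σ₀² + n/σ².
So 1/σ₀² = 1/4.7067 − 14/68.8 = 0.212463 − 0.203488 = 0.008975.
Hence σ₀² = 1/0.008975 ≈ 111.4.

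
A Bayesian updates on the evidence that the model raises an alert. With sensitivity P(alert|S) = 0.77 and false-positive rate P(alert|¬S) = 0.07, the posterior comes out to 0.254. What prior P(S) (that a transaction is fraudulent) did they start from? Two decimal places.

In odds form, posterior odds = prior odds × likelihood ratio, so prior odds = posterior odds ÷ LR.
Posterior odds = 0.254/(1−0.254) = 0.3405. LR = 0.77/0.07 = 11.0000.
Prior odds = 0.3405/11.0000 = 0.0310, so P(S) = 0.0310/(1+0.0310) ≈ 0.03.

P(S) = 0.03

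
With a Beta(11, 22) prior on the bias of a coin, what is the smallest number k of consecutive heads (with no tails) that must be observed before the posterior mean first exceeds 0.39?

k = 4

After k heads and 0 tails the posterior is Beta(11+k, 22), with mean (11+k)/(11+22+k).
Set (11+k)/(33+k) > 0.39 and solve: k > (0.39·33 − 11)/(1 − 0.39) = 3.066.
The smallest integer exceeding 3.066 is 4, and checking k=4: (15)/(37) = 0.4054 > 0.39.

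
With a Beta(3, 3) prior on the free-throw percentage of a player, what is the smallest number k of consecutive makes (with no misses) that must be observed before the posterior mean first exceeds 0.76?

k = 7

After k makes and 0 misses the posterior is Beta(3+k, 3), with mean (3+k)/(3+3+k).
Set (3+k)/(6+k) > 0.76 and solve: k > (0.76·6 − 3)/(1 − 0.76) = 6.500.
The smallest integer exceeding 6.500 is 7, and checking k=7: (10)/(13) = 0.7692 > 0.76.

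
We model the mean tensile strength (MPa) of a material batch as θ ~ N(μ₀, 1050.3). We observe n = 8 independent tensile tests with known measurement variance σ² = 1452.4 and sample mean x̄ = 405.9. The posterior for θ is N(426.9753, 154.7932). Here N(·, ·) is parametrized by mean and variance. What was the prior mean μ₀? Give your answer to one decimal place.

With known observation variance, the Normal–Normal posterior has precision τ_n = τ₀ + n/σ² and mean μ_n = (τ₀μ₀ + (n/σ²)x̄)/τ_n.
Here τ₀ = 1/1050.3 = 0.000952 and τ_data = 8/1452.4 = 0.005508, so τ_n = 0.006460.
Rearranging for μ₀: μ₀ = (μ_n·τ_n − τ_data·x̄)/τ₀ = (426.9753·0.006460 − 0.005508·405.9) / 0.000952 = 0.522563/0.000952 ≈ 548.9.

μ₀ = 548.9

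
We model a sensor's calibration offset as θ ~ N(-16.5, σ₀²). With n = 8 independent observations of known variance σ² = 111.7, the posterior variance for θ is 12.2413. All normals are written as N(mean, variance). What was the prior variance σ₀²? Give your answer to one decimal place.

Posterior precision equals prior precision plus data precision: 1/σ_n² = 1/σ₀² + n/σ².
So 1/σ₀² = 1/12.2413 − 8/111.7 = 0.081691 − 0.071620 = 0.010071.
Hence σ₀² = 1/0.010071 ≈ 99.3.

σ₀² = 99.3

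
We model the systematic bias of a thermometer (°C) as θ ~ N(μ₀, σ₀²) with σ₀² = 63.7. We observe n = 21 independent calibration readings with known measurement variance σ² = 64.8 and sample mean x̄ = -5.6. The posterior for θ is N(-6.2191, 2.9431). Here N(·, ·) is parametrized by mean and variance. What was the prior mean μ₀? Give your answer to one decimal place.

μ₀ = -19.0

With known observation variance, the Normal–Normal posterior has precision τ_n = τ₀ + n/σ² and mean μ_n = (τ₀μ₀ + (n/σ²)x̄)/τ_n.
Here τ₀ = 1/63.7 = 0.015699 and τ_data = 21/64.8 = 0.324074, so τ_n = 0.339773.
Rearranging for μ₀: μ₀ = (μ_n·τ_n − τ_data·x̄)/τ₀ = (-6.2191·0.339773 − 0.324074·-5.6) / 0.015699 = -0.298268/0.015699 ≈ -19.0.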